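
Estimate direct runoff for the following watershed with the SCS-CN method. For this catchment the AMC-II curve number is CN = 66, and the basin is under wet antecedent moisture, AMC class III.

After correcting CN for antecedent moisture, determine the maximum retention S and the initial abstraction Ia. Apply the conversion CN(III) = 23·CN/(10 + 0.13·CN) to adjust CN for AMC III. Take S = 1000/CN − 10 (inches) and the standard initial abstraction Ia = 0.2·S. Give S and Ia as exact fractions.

Adjust CN=66 to AMC III: 23·66/(10 + 0.13·66) → 1518 ÷ (929/50) = 75900/929 ≈ 81.701
S = 1000/(75900/929) − 10 = 1700/759 in ≈ 2.240 in
Ia = 0.2·(1700/759) = 340/759 in ≈ 0.448 in

S = 1700/759 in ≈ 2.240 in; Ia = 340/759 in ≈ 0.448 in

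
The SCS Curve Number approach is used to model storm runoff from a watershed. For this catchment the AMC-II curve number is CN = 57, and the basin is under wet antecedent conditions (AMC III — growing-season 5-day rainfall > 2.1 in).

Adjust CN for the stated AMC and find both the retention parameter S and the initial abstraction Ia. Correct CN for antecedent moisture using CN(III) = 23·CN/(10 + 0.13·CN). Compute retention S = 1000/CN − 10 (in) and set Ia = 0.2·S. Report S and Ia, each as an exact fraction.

Adjust CN=57 to AMC III: 23·57/(10 + 0.13·57) → 1311 ÷ (1741/100) = 131100/1741 ≈ 75.302
Retention S: 1000/CN − 10 with CN=75.302 → S = 4300/1311 ≈ 3.280 in
Initial abstraction Ia = S/5 = (4300/1311)/5 = 860/1311 ≈ 0.656 in

S = 4300/1311 in ≈ 3.280 in; Ia = 860/1311 in ≈ 0.656 in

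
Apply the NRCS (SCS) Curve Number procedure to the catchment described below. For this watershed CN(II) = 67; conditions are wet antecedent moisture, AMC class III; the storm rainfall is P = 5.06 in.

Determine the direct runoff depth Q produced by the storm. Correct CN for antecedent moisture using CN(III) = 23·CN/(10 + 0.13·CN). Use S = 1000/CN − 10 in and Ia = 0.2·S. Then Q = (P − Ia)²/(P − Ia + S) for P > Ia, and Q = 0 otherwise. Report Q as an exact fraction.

Q = 1052548249/332316650 in ≈ 3.167 in

Wet (AMC III): CN(III) = 23·67/(10 + 0.13·67) = 1541/(1871/100) = 154100/1871 ≈ 82.362
Max retention: S = 1000/(154100/1871) − 10 = 3300/1541 in (≈ 2.141 in)
Ia = 0.2·(3300/1541) = 660/1541 in ≈ 0.428 in
Since P=5.060 > Ia=0.428: effective rainfall P−Ia = 356873/77050 in
Runoff Q = (P−Ia)²/(P−Ia+S) = (4.632)²/(4.632+2.141) = 1052548249/332316650 ≈ 3.167 in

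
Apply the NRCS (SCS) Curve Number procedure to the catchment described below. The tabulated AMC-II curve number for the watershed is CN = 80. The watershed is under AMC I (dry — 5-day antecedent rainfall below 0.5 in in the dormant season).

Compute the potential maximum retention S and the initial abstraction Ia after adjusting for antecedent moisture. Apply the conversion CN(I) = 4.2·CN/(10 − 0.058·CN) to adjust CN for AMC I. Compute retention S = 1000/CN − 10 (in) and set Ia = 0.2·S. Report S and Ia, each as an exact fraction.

S = 125/21 in ≈ 5.952 in; Ia = 25/21 in ≈ 1.190 in

Adjust CN=80 to AMC I: 4.2·80/(10 − 0.058·80) → 336 ÷ (134/25) = 4200/67 ≈ 62.687
Max retention: S = 1000/(4200/67) − 10 = 125/21 in (≈ 5.952 in)
Initial abstraction Ia = S/5 = (125/21)/5 = 25/21 ≈ 1.190 in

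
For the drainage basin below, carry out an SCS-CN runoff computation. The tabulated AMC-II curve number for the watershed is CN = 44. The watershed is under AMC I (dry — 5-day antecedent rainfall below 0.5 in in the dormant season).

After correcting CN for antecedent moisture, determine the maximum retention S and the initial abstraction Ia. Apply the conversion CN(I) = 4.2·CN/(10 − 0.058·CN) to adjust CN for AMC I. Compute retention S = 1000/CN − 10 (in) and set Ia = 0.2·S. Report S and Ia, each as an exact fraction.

Adjust CN=44 to AMC I: 4.2·44/(10 − 0.058·44) → (924/5) ÷ (931/125) = 3300/133 ≈ 24.812
S = 1000/(3300/133) − 10 = 1000/33 in ≈ 30.303 in
Ia = 0.2·(1000/33) = 200/33 in ≈ 6.061 in

S = 1000/33 in ≈ 30.303 in; Ia = 200/33 in ≈ 6.061 in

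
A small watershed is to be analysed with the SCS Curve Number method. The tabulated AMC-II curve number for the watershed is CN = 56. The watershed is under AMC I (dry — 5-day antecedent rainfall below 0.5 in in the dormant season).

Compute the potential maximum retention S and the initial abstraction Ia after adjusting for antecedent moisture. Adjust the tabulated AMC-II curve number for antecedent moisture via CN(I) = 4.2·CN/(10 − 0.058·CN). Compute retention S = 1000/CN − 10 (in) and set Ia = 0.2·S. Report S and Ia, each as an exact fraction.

S = 2750/147 in ≈ 18.707 in; Ia = 550/147 in ≈ 3.741 in

CN(I) from CN(II)=56: (4.2·56)/(10 − 0.058·56) = 7350/211 ≈ 34.834
Retention S: 1000/CN − 10 with CN=34.834 → S = 2750/147 ≈ 18.707 in
Ia = 0.2·(2750/147) = 550/147 in ≈ 3.741 in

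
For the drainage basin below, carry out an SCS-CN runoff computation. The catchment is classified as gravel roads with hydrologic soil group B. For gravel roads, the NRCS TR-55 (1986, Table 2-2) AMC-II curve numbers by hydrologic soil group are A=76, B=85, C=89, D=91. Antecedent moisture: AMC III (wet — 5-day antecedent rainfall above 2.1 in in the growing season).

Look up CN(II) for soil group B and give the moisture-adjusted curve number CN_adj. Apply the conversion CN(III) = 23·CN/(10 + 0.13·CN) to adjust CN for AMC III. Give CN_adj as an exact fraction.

CN_adj = 39100/421 ≈ 92.874

NRCS table: gravel roads, soil group B → CN(II) = 85
Adjust CN=85 to AMC III: 23·85/(10 + 0.13·85) → 1955 ÷ (421/20) = 39100/421 ≈ 92.874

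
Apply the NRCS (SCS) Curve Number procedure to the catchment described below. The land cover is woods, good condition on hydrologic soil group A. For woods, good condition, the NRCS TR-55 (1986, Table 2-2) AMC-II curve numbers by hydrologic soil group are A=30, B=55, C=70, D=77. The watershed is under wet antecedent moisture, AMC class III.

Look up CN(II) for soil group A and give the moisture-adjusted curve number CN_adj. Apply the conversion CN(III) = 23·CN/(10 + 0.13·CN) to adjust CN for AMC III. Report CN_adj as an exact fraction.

NRCS table: woods, good condition, soil group A → CN(II) = 30
CN(III) from CN(II)=30: (23·30)/(10 + 0.13·30) = 6900/139 ≈ 49.640

CN_adj = 6900/139 ≈ 49.640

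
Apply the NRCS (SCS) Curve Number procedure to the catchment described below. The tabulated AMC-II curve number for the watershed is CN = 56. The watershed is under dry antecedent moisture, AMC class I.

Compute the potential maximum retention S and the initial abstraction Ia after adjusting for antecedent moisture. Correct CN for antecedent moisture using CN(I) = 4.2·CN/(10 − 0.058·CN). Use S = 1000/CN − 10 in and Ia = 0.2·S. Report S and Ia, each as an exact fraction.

S = 2750/147 in ≈ 18.707 in; Ia = 550/147 in ≈ 3.741 in

Adjust CN=56 to AMC I: 4.2·56/(10 − 0.058·56) → (1176/5) ÷ (844/125) = 7350/211 ≈ 34.834
Retention S: 1000/CN − 10 with CN=34.834 → S = 2750/147 ≈ 18.707 in
Ia = 0.2·(2750/147) = 550/147 in ≈ 3.741 in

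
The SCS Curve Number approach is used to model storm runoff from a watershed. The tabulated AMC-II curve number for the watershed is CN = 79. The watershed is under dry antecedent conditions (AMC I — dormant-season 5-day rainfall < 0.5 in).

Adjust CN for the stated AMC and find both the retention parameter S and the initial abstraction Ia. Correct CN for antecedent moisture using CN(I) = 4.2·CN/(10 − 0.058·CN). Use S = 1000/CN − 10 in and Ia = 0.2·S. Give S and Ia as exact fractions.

S = 500/79 in ≈ 6.329 in; Ia = 100/79 in ≈ 1.266 in

Dry (AMC I): CN(I) = 4.2·79/(10 − 0.058·79) = (1659/5)/(2709/500) = 7900/129 ≈ 61.240
Retention S: 1000/CN − 10 with CN=61.240 → S = 500/79 ≈ 6.329 in
Ia = 0.2·(500/79) = 100/79 in ≈ 1.266 in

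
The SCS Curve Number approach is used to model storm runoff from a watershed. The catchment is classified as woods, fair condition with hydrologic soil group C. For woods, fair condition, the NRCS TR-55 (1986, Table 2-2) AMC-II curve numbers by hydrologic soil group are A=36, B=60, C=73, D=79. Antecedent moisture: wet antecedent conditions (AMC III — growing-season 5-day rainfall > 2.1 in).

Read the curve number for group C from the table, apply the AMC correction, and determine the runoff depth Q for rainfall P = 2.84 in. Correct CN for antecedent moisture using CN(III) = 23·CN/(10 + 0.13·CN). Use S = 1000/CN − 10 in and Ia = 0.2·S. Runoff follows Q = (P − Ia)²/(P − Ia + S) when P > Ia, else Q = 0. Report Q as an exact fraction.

NRCS table: woods, fair condition, soil group C → CN(II) = 73
CN(III) from CN(II)=73: (23·73)/(10 + 0.13·73) = 167900/1949 ≈ 86.147
Max retention: S = 1000/(167900/1949) − 10 = 2700/1679 in (≈ 1.608 in)
Initial abstraction Ia = S/5 = (2700/1679)/5 = 540/1679 ≈ 0.322 in
Since P=2.840 > Ia=0.322: effective rainfall P−Ia = 105709/41975 in
Q: (105709/41975)² ÷ (173209/41975) = 11174392681/7270447775 in (≈ 1.537 in)

Q = 11174392681/7270447775 in ≈ 1.537 in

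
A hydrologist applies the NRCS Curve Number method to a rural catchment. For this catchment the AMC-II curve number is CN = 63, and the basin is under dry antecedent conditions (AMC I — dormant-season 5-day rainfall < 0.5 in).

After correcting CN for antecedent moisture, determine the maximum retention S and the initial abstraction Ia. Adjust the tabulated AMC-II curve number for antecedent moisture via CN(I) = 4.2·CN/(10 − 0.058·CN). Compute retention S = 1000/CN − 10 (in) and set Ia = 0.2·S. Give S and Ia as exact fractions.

Dry (AMC I): CN(I) = 4.2·63/(10 − 0.058·63) = (1323/5)/(3173/500) = 132300/3173 ≈ 41.696
Retention S: 1000/CN − 10 with CN=41.696 → S = 18500/1323 ≈ 13.983 in
Initial abstraction Ia = S/5 = (18500/1323)/5 = 3700/1323 ≈ 2.797 in

S = 18500/1323 in ≈ 13.983 in; Ia = 3700/1323 in ≈ 2.797 in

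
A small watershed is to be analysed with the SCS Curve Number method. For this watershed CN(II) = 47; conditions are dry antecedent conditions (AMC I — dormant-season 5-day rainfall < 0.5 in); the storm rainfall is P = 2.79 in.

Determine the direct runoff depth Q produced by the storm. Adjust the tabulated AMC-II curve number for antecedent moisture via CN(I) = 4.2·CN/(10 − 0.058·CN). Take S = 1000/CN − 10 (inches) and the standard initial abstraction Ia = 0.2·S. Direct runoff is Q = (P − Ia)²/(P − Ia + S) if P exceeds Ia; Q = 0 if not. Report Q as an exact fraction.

Adjust CN=47 to AMC I: 4.2·47/(10 − 0.058·47) → (987/5) ÷ (3637/500) = 98700/3637 ≈ 27.138
Max retention: S = 1000/(98700/3637) − 10 = 26500/987 in (≈ 26.849 in)
Ia = 0.2·(26500/987) = 5300/987 in ≈ 5.370 in
P = 2.790 ≤ Ia = 5.370 in: entire storm abstracted, Q = 0.

Q = 0 in ≈ 0.000 in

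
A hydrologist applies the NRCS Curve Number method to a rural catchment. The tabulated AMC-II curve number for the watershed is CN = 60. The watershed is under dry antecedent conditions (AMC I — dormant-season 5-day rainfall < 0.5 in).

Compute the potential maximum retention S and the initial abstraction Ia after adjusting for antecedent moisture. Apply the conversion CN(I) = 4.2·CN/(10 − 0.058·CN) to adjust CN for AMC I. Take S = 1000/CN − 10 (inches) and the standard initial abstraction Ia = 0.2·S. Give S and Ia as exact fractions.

Adjust CN=60 to AMC I: 4.2·60/(10 − 0.058·60) → 252 ÷ (163/25) = 6300/163 ≈ 38.650
Retention S: 1000/CN − 10 with CN=38.650 → S = 1000/63 ≈ 15.873 in
Ia = 0.2·(1000/63) = 200/63 in ≈ 3.175 in

S = 1000/63 in ≈ 15.873 in; Ia = 200/63 in ≈ 3.175 in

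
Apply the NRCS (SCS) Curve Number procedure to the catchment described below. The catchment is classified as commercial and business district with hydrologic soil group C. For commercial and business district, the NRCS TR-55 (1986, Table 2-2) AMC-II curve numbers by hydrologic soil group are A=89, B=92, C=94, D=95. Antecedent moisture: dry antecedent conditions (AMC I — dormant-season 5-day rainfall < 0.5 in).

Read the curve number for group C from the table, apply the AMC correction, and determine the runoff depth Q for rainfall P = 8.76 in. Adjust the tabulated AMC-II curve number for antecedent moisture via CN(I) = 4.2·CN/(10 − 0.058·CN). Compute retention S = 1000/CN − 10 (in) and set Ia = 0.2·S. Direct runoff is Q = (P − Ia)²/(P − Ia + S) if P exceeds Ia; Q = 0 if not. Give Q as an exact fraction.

NRCS table: commercial and business district, soil group C → CN(II) = 94
Adjust CN=94 to AMC I: 4.2·94/(10 − 0.058·94) → (1974/5) ÷ (1137/250) = 32900/379 ≈ 86.807
Retention S: 1000/CN − 10 with CN=86.807 → S = 500/329 ≈ 1.520 in
Initial abstraction Ia = S/5 = (500/329)/5 = 100/329 ≈ 0.304 in
Excess rainfall: 8.760 − 0.304 = 8.456 in; P > Ia so Q > 0
Runoff Q = (P−Ia)²/(P−Ia+S) = (8.456)²/(8.456+1.520) = 4837341601/674869475 ≈ 7.168 in

Q = 4837341601/674869475 in ≈ 7.168 in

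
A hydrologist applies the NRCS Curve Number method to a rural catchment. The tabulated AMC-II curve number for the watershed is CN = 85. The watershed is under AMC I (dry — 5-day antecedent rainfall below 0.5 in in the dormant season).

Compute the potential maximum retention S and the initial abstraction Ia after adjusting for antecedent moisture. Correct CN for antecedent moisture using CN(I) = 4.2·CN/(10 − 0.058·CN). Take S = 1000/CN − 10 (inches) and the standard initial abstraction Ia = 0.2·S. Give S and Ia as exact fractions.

Dry (AMC I): CN(I) = 4.2·85/(10 − 0.058·85) = 357/(507/100) = 11900/169 ≈ 70.414
S = 1000/(11900/169) − 10 = 500/119 in ≈ 4.202 in
Ia = 0.2·(500/119) = 100/119 in ≈ 0.840 in

S = 500/119 in ≈ 4.202 in; Ia = 100/119 in ≈ 0.840 in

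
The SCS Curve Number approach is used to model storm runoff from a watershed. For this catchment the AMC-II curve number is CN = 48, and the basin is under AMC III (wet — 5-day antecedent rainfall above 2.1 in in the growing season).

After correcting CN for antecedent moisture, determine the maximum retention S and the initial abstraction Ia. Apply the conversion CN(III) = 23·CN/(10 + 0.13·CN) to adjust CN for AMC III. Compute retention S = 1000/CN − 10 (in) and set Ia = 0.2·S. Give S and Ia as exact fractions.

S = 325/69 in ≈ 4.710 in; Ia = 65/69 in ≈ 0.942 in

CN(III) from CN(II)=48: (23·48)/(10 + 0.13·48) = 13800/203 ≈ 67.980
Retention S: 1000/CN − 10 with CN=67.980 → S = 325/69 ≈ 4.710 in
Ia = 0.2·(325/69) = 65/69 in ≈ 0.942 in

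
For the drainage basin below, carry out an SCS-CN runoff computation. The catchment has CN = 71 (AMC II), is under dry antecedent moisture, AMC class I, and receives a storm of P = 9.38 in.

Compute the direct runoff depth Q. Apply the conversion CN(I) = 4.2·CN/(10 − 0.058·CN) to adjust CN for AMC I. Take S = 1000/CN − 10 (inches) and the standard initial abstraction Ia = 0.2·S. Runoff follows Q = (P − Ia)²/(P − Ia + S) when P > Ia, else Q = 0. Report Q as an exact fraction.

CN(I) from CN(II)=71: (4.2·71)/(10 − 0.058·71) = 149100/2941 ≈ 50.697
Retention S: 1000/CN − 10 with CN=50.697 → S = 14500/1491 ≈ 9.725 in
Ia = 0.2S: 0.2·9.725 = 1.945 in (exactly 2900/1491)
P − Ia = 9.380 − 1.945 = 554279/74550 ≈ 7.435 in (> 0, runoff occurs)
Q = (554279/74550)²/((554279/74550) + 14500/1491) = (307225209841/5557702500)/(1279279/74550) = 307225209841/95370249450 in ≈ 3.221 in

Q = 307225209841/95370249450 in ≈ 3.221 in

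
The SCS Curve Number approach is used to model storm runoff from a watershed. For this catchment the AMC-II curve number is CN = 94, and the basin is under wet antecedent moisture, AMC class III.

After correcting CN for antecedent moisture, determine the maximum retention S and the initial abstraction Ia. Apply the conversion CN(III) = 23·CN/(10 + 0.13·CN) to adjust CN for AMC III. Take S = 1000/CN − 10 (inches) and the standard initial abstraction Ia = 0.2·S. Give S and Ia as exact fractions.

Adjust CN=94 to AMC III: 23·94/(10 + 0.13·94) → 2162 ÷ (1111/50) = 108100/1111 ≈ 97.300
Retention S: 1000/CN − 10 with CN=97.300 → S = 300/1081 ≈ 0.278 in
Ia = 0.2S: 0.2·0.278 = 0.056 in (exactly 60/1081)

S = 300/1081 in ≈ 0.278 in; Ia = 60/1081 in ≈ 0.056 in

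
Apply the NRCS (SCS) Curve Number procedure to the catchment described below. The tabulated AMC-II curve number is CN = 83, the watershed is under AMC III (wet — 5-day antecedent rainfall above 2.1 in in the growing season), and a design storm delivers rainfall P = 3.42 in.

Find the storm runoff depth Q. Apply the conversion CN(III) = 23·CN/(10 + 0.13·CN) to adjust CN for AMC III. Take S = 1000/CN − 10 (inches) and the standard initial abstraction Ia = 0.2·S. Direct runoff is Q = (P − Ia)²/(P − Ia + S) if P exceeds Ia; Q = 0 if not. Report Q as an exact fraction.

Wet (AMC III): CN(III) = 23·83/(10 + 0.13·83) = 1909/(2079/100) = 190900/2079 ≈ 91.823
S = 1000/(190900/2079) − 10 = 1700/1909 in ≈ 0.891 in
Ia = 0.2·(1700/1909) = 340/1909 in ≈ 0.178 in
Since P=3.420 > Ia=0.178: effective rainfall P−Ia = 309439/95450 in
Q = (309439/95450)²/((309439/95450) + 1700/1909) = (95752494721/9110702500)/(394439/95450) = 95752494721/37649202550 in ≈ 2.543 in

Q = 95752494721/37649202550 in ≈ 2.543 in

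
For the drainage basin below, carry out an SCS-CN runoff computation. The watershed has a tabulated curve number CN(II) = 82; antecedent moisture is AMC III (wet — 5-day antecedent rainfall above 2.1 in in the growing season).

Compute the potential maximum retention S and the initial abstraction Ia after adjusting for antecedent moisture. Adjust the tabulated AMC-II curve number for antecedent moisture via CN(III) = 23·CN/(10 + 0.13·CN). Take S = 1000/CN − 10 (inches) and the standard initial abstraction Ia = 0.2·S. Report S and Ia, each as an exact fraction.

S = 900/943 in ≈ 0.954 in; Ia = 180/943 in ≈ 0.191 in

Adjust CN=82 to AMC III: 23·82/(10 + 0.13·82) → 1886 ÷ (1033/50) = 94300/1033 ≈ 91.288
Retention S: 1000/CN − 10 with CN=91.288 → S = 900/943 ≈ 0.954 in
Ia = 0.2S: 0.2·0.954 = 0.191 in (exactly 180/943)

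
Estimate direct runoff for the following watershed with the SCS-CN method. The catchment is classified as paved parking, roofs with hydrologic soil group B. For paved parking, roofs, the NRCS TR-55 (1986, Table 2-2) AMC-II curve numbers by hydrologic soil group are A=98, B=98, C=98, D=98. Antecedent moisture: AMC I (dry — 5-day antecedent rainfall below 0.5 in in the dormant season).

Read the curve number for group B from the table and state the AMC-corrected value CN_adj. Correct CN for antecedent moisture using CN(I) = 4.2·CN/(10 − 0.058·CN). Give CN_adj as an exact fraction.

NRCS table: paved parking, roofs, soil group B → CN(II) = 98
Dry (AMC I): CN(I) = 4.2·98/(10 − 0.058·98) = (2058/5)/(1079/250) = 102900/1079 ≈ 95.366

CN_adj = 102900/1079 ≈ 95.366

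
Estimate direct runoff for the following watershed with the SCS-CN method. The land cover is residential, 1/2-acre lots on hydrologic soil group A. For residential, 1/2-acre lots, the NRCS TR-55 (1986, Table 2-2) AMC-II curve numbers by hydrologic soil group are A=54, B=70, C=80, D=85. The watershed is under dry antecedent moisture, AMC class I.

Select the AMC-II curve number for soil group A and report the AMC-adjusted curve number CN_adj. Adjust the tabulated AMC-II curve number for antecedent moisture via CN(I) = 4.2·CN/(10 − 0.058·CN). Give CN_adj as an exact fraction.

NRCS table: residential, 1/2-acre lots, soil group A → CN(II) = 54
Dry (AMC I): CN(I) = 4.2·54/(10 − 0.058·54) = (1134/5)/(1717/250) = 56700/1717 ≈ 33.023

CN_adj = 56700/1717 ≈ 33.023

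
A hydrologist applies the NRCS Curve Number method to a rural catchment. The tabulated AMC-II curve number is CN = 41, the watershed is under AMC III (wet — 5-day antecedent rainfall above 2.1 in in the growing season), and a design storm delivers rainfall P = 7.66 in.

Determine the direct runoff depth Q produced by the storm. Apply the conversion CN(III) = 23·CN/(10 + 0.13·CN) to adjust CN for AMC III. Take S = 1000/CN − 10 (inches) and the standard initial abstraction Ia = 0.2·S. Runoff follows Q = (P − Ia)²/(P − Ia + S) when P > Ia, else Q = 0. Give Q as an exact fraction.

Q = 91306104561/28156518350 in ≈ 3.243 in

Adjust CN=41 to AMC III: 23·41/(10 + 0.13·41) → 943 ÷ (1533/100) = 94300/1533 ≈ 61.513
Retention S: 1000/CN − 10 with CN=61.513 → S = 5900/943 ≈ 6.257 in
Ia = 0.2·(5900/943) = 1180/943 in ≈ 1.251 in
P − Ia = 7.660 − 1.251 = 302169/47150 ≈ 6.409 in (> 0, runoff occurs)
Runoff Q = (P−Ia)²/(P−Ia+S) = (6.409)²/(6.409+6.257) = 91306104561/28156518350 ≈ 3.243 in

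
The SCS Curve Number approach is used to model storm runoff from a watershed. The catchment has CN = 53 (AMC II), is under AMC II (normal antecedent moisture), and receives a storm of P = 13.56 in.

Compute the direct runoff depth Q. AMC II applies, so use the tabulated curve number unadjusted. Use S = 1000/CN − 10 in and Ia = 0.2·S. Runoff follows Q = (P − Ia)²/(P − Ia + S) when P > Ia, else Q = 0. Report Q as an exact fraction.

Average conditions: CN = 53 (no AMC adjustment).
Max retention: S = 1000/53 − 10 = 470/53 in (≈ 8.868 in)
Ia = 0.2·(470/53) = 94/53 in ≈ 1.774 in
Since P=13.560 > Ia=1.774: effective rainfall P−Ia = 15617/1325 in
Q: (15617/1325)² ÷ (27367/1325) = 243890689/36261275 in (≈ 6.726 in)

Q = 243890689/36261275 in ≈ 6.726 in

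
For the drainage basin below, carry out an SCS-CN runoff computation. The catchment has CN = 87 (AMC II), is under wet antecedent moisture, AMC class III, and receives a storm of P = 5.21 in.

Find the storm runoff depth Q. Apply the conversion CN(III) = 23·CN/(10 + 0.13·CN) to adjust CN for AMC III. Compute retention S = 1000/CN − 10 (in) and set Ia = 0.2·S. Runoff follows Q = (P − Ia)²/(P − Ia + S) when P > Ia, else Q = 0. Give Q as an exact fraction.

Q = 1033314943441/229418852100 in ≈ 4.504 in

Wet (AMC III): CN(III) = 23·87/(10 + 0.13·87) = 2001/(2131/100) = 200100/2131 ≈ 93.900
Retention S: 1000/CN − 10 with CN=93.900 → S = 1300/2001 ≈ 0.650 in
Initial abstraction Ia = S/5 = (1300/2001)/5 = 260/2001 ≈ 0.130 in
Excess rainfall: 5.210 − 0.130 = 5.080 in; P > Ia so Q > 0
Q = (1016521/200100)²/((1016521/200100) + 1300/2001) = (1033314943441/40040010000)/(1146521/200100) = 1033314943441/229418852100 in ≈ 4.504 in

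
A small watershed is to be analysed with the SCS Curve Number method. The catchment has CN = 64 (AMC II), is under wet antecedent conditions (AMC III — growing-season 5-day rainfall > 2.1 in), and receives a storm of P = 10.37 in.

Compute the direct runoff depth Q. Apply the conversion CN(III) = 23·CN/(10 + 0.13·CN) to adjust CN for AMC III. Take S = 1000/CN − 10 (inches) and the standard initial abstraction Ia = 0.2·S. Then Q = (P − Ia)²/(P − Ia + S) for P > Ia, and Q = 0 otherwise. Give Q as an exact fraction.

Q = 129117769/16301825 in ≈ 7.920 in

Wet (AMC III): CN(III) = 23·64/(10 + 0.13·64) = 1472/(458/25) = 18400/229 ≈ 80.349
Retention S: 1000/CN − 10 with CN=80.349 → S = 225/92 ≈ 2.446 in
Ia = 0.2S: 0.2·2.446 = 0.489 in (exactly 45/92)
Excess rainfall: 10.370 − 0.489 = 9.881 in; P > Ia so Q > 0
Q = (11363/1150)²/((11363/1150) + 225/92) = (129117769/1322500)/(28351/2300) = 129117769/16301825 in ≈ 7.920 in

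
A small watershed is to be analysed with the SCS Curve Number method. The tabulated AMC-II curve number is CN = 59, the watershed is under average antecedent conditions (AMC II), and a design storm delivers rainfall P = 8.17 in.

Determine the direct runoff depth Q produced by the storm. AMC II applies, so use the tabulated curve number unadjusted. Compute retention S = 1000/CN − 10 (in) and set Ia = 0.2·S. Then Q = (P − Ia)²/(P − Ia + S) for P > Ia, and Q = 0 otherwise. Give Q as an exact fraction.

Q = 1600240009/477917700 in ≈ 3.348 in

AMC II — tabulated CN = 59 applies directly.
Retention S: 1000/CN − 10 with CN=59.000 → S = 410/59 ≈ 6.949 in
Ia = 0.2·(410/59) = 82/59 in ≈ 1.390 in
Excess rainfall: 8.170 − 1.390 = 6.780 in; P > Ia so Q > 0
Q: (40003/5900)² ÷ (81003/5900) = 1600240009/477917700 in (≈ 3.348 in)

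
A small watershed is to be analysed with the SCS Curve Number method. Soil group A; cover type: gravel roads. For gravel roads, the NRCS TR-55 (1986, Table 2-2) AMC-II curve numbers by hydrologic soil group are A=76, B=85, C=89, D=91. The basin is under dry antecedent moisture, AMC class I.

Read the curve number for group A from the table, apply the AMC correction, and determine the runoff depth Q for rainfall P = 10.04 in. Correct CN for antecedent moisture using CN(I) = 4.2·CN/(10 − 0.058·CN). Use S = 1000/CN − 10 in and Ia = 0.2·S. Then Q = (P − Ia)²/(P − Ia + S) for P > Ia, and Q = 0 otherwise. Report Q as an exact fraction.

Q = 805594689/177498475 in ≈ 4.539 in

NRCS table: gravel roads, soil group A → CN(II) = 76
Dry (AMC I): CN(I) = 4.2·76/(10 − 0.058·76) = (1596/5)/(699/125) = 13300/233 ≈ 57.082
S = 1000/(13300/233) − 10 = 1000/133 in ≈ 7.519 in
Initial abstraction Ia = S/5 = (1000/133)/5 = 200/133 ≈ 1.504 in
Excess rainfall: 10.040 − 1.504 = 8.536 in; P > Ia so Q > 0
Q = (28383/3325)²/((28383/3325) + 1000/133) = (805594689/11055625)/(53383/3325) = 805594689/177498475 in ≈ 4.539 in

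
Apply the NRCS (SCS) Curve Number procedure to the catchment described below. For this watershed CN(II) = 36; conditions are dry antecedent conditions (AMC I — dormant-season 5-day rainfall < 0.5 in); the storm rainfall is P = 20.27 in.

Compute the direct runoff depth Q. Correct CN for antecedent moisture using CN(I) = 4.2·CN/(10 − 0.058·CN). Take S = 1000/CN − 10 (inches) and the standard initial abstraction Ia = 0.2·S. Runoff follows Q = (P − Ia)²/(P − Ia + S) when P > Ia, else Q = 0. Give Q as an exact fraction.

Q = 49774948609/19336646700 in ≈ 2.574 in

Dry (AMC I): CN(I) = 4.2·36/(10 − 0.058·36) = (756/5)/(989/125) = 18900/989 ≈ 19.110
S = 1000/(18900/989) − 10 = 8000/189 in ≈ 42.328 in
Initial abstraction Ia = S/5 = (8000/189)/5 = 1600/189 ≈ 8.466 in
P − Ia = 20.270 − 8.466 = 223103/18900 ≈ 11.804 in (> 0, runoff occurs)
Q: (223103/18900)² ÷ (1023103/18900) = 49774948609/19336646700 in (≈ 2.574 in)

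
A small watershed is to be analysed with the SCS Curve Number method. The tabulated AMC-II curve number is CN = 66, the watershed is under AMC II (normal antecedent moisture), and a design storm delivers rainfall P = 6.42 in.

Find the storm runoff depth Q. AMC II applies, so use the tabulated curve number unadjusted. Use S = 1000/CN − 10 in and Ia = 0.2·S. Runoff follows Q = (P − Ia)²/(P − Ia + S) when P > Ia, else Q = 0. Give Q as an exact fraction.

Average conditions: CN = 66 (no AMC adjustment).
Max retention: S = 1000/66 − 10 = 170/33 in (≈ 5.152 in)
Initial abstraction Ia = S/5 = (170/33)/5 = 34/33 ≈ 1.030 in
Since P=6.420 > Ia=1.030: effective rainfall P−Ia = 8893/1650 in
Runoff Q = (P−Ia)²/(P−Ia+S) = (5.390)²/(5.390+5.152) = 79085449/28698450 ≈ 2.756 in

Q = 79085449/28698450 in ≈ 2.756 in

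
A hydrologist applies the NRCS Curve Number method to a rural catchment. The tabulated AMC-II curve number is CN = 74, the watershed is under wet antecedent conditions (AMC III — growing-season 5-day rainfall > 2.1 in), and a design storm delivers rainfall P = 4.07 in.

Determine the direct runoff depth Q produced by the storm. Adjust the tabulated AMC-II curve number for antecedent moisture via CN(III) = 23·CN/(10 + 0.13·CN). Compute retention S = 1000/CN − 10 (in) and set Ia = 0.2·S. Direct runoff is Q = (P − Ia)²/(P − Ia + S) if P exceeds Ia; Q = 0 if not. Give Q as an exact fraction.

Q = 102628607449/38325380700 in ≈ 2.678 in

CN(III) from CN(II)=74: (23·74)/(10 + 0.13·74) = 85100/981 ≈ 86.748
Max retention: S = 1000/(85100/981) − 10 = 1300/851 in (≈ 1.528 in)
Initial abstraction Ia = S/5 = (1300/851)/5 = 260/851 ≈ 0.306 in
Since P=4.070 > Ia=0.306: effective rainfall P−Ia = 320357/85100 in
Q: (320357/85100)² ÷ (450357/85100) = 102628607449/38325380700 in (≈ 2.678 in)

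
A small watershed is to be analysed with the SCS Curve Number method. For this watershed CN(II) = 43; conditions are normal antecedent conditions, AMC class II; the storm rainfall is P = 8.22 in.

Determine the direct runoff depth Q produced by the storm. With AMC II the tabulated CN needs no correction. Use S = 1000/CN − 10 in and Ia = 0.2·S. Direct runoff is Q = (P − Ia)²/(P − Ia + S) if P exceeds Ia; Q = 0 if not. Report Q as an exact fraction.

Average conditions: CN = 43 (no AMC adjustment).
S = 1000/43 − 10 = 570/43 in ≈ 13.256 in
Ia = 0.2S: 0.2·13.256 = 2.651 in (exactly 114/43)
Excess rainfall: 8.220 − 2.651 = 5.569 in; P > Ia so Q > 0
Runoff Q = (P−Ia)²/(P−Ia+S) = (5.569)²/(5.569+13.256) = 15928081/9668550 ≈ 1.647 in

Q = 15928081/9668550 in ≈ 1.647 in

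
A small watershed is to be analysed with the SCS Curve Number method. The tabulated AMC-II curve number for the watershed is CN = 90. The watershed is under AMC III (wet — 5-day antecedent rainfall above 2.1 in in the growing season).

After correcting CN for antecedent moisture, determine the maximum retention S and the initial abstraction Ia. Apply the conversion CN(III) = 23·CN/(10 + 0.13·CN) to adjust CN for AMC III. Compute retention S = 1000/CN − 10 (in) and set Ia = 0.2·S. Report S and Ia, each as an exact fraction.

CN(III) from CN(II)=90: (23·90)/(10 + 0.13·90) = 20700/217 ≈ 95.392
Max retention: S = 1000/(20700/217) − 10 = 100/207 in (≈ 0.483 in)
Ia = 0.2S: 0.2·0.483 = 0.097 in (exactly 20/207)

S = 100/207 in ≈ 0.483 in; Ia = 20/207 in ≈ 0.097 in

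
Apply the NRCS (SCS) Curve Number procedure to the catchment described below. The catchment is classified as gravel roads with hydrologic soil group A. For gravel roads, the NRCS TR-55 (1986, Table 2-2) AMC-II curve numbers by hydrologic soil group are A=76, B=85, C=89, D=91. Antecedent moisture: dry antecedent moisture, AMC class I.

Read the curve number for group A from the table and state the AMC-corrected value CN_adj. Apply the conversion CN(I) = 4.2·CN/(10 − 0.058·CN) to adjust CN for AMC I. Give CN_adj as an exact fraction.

CN_adj = 13300/233 ≈ 57.082

NRCS table: gravel roads, soil group A → CN(II) = 76
Dry (AMC I): CN(I) = 4.2·76/(10 − 0.058·76) = (1596/5)/(699/125) = 13300/233 ≈ 57.082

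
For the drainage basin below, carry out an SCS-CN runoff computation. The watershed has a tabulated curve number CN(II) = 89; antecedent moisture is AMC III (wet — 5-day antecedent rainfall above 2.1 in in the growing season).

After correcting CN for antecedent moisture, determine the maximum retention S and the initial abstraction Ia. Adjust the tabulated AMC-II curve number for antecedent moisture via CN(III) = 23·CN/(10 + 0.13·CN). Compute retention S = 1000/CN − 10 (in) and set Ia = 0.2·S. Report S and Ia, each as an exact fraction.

S = 1100/2047 in ≈ 0.537 in; Ia = 220/2047 in ≈ 0.107 in

Wet (AMC III): CN(III) = 23·89/(10 + 0.13·89) = 2047/(2157/100) = 204700/2157 ≈ 94.900
S = 1000/(204700/2157) − 10 = 1100/2047 in ≈ 0.537 in
Ia = 0.2S: 0.2·0.537 = 0.107 in (exactly 220/2047)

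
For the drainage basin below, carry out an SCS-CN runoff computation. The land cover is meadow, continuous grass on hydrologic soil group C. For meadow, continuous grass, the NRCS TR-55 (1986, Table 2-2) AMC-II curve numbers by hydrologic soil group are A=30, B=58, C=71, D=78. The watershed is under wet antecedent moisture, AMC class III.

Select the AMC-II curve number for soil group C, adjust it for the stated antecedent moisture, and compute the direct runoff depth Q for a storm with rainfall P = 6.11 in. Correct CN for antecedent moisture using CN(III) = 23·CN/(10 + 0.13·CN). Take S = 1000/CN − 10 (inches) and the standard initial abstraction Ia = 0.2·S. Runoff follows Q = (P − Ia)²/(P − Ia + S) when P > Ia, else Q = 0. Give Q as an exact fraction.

Q = 883154496169/200820297900 in ≈ 4.398 in

NRCS table: meadow, continuous grass, soil group C → CN(II) = 71
Adjust CN=71 to AMC III: 23·71/(10 + 0.13·71) → 1633 ÷ (1923/100) = 163300/1923 ≈ 84.919
S = 1000/(163300/1923) − 10 = 2900/1633 in ≈ 1.776 in
Initial abstraction Ia = S/5 = (2900/1633)/5 = 580/1633 ≈ 0.355 in
P − Ia = 6.110 − 0.355 = 939763/163300 ≈ 5.755 in (> 0, runoff occurs)
Runoff Q = (P−Ia)²/(P−Ia+S) = (5.755)²/(5.755+1.776) = 883154496169/200820297900 ≈ 4.398 in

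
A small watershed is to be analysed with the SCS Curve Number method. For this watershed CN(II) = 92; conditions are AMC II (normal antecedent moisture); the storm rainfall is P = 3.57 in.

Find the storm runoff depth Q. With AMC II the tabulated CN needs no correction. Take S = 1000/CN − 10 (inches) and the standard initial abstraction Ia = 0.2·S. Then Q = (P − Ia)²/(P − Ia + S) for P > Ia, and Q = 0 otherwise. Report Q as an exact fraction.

AMC II — tabulated CN = 92 applies directly.
S = 1000/92 − 10 = 20/23 in ≈ 0.870 in
Ia = 0.2·(20/23) = 4/23 in ≈ 0.174 in
Excess rainfall: 3.570 − 0.174 = 3.396 in; P > Ia so Q > 0
Q = (7811/2300)²/((7811/2300) + 20/23) = (61011721/5290000)/(9811/2300) = 61011721/22565300 in ≈ 2.704 in

Q = 61011721/22565300 in ≈ 2.704 in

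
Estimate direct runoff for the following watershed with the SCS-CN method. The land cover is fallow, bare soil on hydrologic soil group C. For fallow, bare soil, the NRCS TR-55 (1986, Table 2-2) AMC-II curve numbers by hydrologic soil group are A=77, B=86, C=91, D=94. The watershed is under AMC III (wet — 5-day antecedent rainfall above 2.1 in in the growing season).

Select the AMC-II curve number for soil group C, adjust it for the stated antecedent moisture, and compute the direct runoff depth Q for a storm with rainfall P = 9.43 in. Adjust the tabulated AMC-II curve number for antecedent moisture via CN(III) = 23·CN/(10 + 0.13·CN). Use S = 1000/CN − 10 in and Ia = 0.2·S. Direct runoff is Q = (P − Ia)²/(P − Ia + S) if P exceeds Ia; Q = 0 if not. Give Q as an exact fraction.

Q = 3824758578601/428164800700 in ≈ 8.933 in

NRCS table: fallow, bare soil, soil group C → CN(II) = 91
Wet (AMC III): CN(III) = 23·91/(10 + 0.13·91) = 2093/(2183/100) = 209300/2183 ≈ 95.877
Retention S: 1000/CN − 10 with CN=95.877 → S = 900/2093 ≈ 0.430 in
Ia = 0.2S: 0.2·0.430 = 0.086 in (exactly 180/2093)
P − Ia = 9.430 − 0.086 = 1955699/209300 ≈ 9.344 in (> 0, runoff occurs)
Q = (1955699/209300)²/((1955699/209300) + 900/2093) = (3824758578601/43806490000)/(2045699/209300) = 3824758578601/428164800700 in ≈ 8.933 in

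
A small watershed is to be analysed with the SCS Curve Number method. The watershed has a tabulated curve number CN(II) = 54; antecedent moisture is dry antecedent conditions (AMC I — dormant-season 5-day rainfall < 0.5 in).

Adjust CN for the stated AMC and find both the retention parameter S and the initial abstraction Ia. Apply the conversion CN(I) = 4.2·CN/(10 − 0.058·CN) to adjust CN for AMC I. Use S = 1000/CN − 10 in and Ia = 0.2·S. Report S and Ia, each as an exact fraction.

S = 11500/567 in ≈ 20.282 in; Ia = 2300/567 in ≈ 4.056 in

Adjust CN=54 to AMC I: 4.2·54/(10 − 0.058·54) → (1134/5) ÷ (1717/250) = 56700/1717 ≈ 33.023
Max retention: S = 1000/(56700/1717) − 10 = 11500/567 in (≈ 20.282 in)
Ia = 0.2S: 0.2·20.282 = 4.056 in (exactly 2300/567)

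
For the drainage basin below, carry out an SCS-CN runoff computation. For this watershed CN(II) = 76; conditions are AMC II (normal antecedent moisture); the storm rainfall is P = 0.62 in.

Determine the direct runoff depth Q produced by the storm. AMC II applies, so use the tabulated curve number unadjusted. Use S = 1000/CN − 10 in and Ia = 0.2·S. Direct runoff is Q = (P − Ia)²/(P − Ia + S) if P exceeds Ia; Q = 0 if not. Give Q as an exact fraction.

Q = 0 in ≈ 0.000 in

Average conditions: CN = 76 (no AMC adjustment).
Retention S: 1000/CN − 10 with CN=76.000 → S = 60/19 ≈ 3.158 in
Initial abstraction Ia = S/5 = (60/19)/5 = 12/19 ≈ 0.632 in
P = 0.620 ≤ Ia = 0.632 in: entire storm abstracted, Q = 0.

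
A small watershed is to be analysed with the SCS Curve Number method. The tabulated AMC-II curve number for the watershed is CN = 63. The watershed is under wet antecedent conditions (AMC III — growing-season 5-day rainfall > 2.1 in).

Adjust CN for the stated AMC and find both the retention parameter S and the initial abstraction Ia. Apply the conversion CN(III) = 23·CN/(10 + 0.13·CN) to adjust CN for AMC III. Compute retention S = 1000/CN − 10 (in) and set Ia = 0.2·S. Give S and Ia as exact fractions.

S = 3700/1449 in ≈ 2.553 in; Ia = 740/1449 in ≈ 0.511 in

Wet (AMC III): CN(III) = 23·63/(10 + 0.13·63) = 1449/(1819/100) = 144900/1819 ≈ 79.659
Retention S: 1000/CN − 10 with CN=79.659 → S = 3700/1449 ≈ 2.553 in
Ia = 0.2S: 0.2·2.553 = 0.511 in (exactly 740/1449)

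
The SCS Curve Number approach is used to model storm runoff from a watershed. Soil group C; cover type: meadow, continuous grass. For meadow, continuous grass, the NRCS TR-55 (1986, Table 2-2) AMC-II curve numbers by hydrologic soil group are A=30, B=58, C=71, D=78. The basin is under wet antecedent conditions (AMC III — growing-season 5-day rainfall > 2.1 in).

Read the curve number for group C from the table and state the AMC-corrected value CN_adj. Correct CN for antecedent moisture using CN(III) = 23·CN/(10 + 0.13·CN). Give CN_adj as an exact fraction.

CN_adj = 163300/1923 ≈ 84.919

NRCS table: meadow, continuous grass, soil group C → CN(II) = 71
Adjust CN=71 to AMC III: 23·71/(10 + 0.13·71) → 1633 ÷ (1923/100) = 163300/1923 ≈ 84.919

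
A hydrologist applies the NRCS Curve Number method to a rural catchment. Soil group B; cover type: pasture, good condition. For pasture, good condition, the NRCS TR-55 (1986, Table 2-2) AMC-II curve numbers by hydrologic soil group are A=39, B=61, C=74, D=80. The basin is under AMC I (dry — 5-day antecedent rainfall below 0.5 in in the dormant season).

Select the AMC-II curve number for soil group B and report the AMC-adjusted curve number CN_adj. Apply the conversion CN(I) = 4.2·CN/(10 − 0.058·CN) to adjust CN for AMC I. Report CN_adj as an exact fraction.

CN_adj = 42700/1077 ≈ 39.647

NRCS table: pasture, good condition, soil group B → CN(II) = 61
CN(I) from CN(II)=61: (4.2·61)/(10 − 0.058·61) = 42700/1077 ≈ 39.647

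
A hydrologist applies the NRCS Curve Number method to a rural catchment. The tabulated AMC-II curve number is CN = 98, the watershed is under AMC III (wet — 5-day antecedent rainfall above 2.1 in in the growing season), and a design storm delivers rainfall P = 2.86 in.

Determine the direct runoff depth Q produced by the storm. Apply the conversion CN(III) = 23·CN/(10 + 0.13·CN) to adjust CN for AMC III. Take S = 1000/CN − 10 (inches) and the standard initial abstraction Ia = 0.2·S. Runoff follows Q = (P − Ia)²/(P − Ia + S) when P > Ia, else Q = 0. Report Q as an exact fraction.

Q = 25651545921/9306822350 in ≈ 2.756 in

CN(III) from CN(II)=98: (23·98)/(10 + 0.13·98) = 112700/1137 ≈ 99.120
S = 1000/(112700/1137) − 10 = 100/1127 in ≈ 0.089 in
Ia = 0.2·(100/1127) = 20/1127 in ≈ 0.018 in
Since P=2.860 > Ia=0.018: effective rainfall P−Ia = 160161/56350 in
Q: (160161/56350)² ÷ (165161/56350) = 25651545921/9306822350 in (≈ 2.756 in)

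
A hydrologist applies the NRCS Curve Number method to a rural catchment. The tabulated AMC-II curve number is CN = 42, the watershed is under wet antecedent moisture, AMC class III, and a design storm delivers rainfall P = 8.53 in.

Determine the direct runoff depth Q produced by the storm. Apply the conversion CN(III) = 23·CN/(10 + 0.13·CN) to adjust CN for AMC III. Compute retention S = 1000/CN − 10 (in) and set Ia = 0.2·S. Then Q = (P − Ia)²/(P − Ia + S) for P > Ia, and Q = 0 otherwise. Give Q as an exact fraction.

Wet (AMC III): CN(III) = 23·42/(10 + 0.13·42) = 966/(773/50) = 48300/773 ≈ 62.484
Retention S: 1000/CN − 10 with CN=62.484 → S = 2900/483 ≈ 6.004 in
Initial abstraction Ia = S/5 = (2900/483)/5 = 580/483 ≈ 1.201 in
Excess rainfall: 8.530 − 1.201 = 7.329 in; P > Ia so Q > 0
Q: (353999/48300)² ÷ (643999/48300) = 125315292001/31105151700 in (≈ 4.029 in)

Q = 125315292001/31105151700 in ≈ 4.029 in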